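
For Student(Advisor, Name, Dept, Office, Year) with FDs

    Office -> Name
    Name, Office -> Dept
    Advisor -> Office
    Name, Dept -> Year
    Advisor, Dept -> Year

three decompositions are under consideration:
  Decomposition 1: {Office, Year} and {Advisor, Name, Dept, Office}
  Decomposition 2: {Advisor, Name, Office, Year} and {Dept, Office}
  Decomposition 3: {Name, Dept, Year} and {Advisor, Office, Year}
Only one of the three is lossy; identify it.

Decomposition 1: common = {Office}, closure = {Name, Dept, Office, Year} → lossless.
Decomposition 2: common = {Office}, closure = {Name, Dept, Office, Year} → lossless.
Decomposition 3: common = {Year}, closure = {Year} → lossy.

Decomposition 3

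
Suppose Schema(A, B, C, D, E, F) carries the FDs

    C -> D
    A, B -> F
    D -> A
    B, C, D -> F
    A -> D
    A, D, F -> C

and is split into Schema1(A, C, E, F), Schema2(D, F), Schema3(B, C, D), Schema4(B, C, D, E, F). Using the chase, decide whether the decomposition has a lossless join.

Yes

Chase test. Columns are A, B, C, D, E, F; row i has aⱼ where attribute j ∈ Schemai, else bᵢⱼ.
Initial tableau (one row per fragment):
  row 1: a1 b12 a3 b14 a5 a6
  row 2: b21 b22 b23 a4 b25 a6
  row 3: b31 a2 a3 a4 b35 b36
  row 4: b41 a2 a3 a4 a5 a6
Rows 1 and 3 agree on C; apply C→D and equate their D entries.
Rows 1 and 2 agree on D; apply D→A and equate their A entries.
Rows 1 and 3 agree on D; apply D→A and equate their A entries.
Rows 1 and 4 agree on D; apply D→A and equate their A entries.
Rows 3 and 4 agree on B, C, D; apply B, C, D→F and equate their F entries.
Rows 1 and 2 agree on A, D, F; apply A, D, F→C and equate their C entries.
Row 4 is now all distinguished symbols — the join is lossless.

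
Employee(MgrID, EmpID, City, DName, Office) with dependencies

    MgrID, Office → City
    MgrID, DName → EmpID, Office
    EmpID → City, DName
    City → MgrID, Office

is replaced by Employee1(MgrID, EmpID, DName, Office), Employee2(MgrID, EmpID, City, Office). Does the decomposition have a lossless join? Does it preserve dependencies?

lossless and dependency-preserving

Lossless test: (MgrID, EmpID, Office)⁺ = {MgrID, EmpID, City, DName, Office}, which contains all of one fragment — lossless.
Dependency preservation: EmpID → City, DName is not contained in any single fragment, but the restricted closure of its left-hand side across the fragments still reaches the right-hand side; the remaining FDs each lie inside some fragment. All dependencies are preserved.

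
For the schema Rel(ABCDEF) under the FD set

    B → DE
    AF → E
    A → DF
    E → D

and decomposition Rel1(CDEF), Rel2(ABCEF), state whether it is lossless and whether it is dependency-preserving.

lossless and dependency-preserving

Lossless test: (CEF)⁺ = {CDEF}, which contains all of one fragment — lossless.
Dependency preservation: B → DE; A → DF are not contained in any single fragment, but the restricted closure of each left-hand side across the fragments still reaches the right-hand side; the remaining FDs each lie inside some fragment. All dependencies are preserved.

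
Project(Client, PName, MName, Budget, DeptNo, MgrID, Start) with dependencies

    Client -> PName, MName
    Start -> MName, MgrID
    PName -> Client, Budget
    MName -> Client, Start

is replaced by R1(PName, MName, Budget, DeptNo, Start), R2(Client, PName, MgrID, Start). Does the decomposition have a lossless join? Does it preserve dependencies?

lossless and dependency-preserving

Lossless test: (PName, Start)⁺ = {Client, PName, MName, Budget, MgrID, Start}, which contains all of one fragment — lossless.
Dependency preservation: Client → PName, MName; Start → MName, MgrID; PName → Client, Budget; MName → Client, Start are not contained in any single fragment, but the restricted closure of each left-hand side across the fragments still reaches the right-hand side; the remaining FDs each lie inside some fragment. All dependencies are preserved.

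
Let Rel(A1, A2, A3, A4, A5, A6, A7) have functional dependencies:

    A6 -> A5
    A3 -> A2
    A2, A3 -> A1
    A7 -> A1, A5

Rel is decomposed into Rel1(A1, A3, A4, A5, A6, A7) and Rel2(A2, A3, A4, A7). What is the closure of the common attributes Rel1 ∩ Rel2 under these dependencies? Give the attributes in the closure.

Rel1 ∩ Rel2 = {A3, A4, A7}.
A3 → A2 applies, adding A2
A2, A3 → A1 applies, adding A1
A7 → A1, A5 applies, adding A5
Closure: {A1, A2, A3, A4, A5, A7}.

A1, A2, A3, A4, A5, A7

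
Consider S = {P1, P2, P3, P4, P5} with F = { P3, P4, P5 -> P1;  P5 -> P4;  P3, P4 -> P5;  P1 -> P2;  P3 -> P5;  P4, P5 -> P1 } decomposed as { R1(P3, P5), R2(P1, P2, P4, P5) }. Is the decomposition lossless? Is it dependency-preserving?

Lossless test: (P5)⁺ = {P1, P2, P4, P5}, which contains all of one fragment — lossless.
Dependency preservation: P3, P4, P5 → P1; P3, P4 → P5 are not contained in any single fragment, but the restricted closure of each left-hand side across the fragments still reaches the right-hand side; the remaining FDs each lie inside some fragment. All dependencies are preserved.

lossless and dependency-preserving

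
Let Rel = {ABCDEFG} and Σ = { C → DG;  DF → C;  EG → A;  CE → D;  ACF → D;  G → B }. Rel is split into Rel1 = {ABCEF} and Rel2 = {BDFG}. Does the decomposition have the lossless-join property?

Common attributes: Rel1 ∩ Rel2 = {BF}.
No dependency enlarges {BF}, so (BF)⁺ = {BF}.
The closure contains neither all of Rel1 = {ABCEF} nor all of Rel2 = {BDFG}, so the common attributes are not a superkey of either fragment. The join is lossy.

No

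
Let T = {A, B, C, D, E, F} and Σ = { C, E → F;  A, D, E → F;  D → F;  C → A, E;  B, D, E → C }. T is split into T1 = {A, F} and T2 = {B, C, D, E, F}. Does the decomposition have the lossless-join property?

Common attributes: T1 ∩ T2 = {F}.
No dependency enlarges {F}, so (F)⁺ = {F}.
The closure contains neither all of T1 = {A, F} nor all of T2 = {B, C, D, E, F}, so the common attributes are not a superkey of either fragment. The join is lossy.

No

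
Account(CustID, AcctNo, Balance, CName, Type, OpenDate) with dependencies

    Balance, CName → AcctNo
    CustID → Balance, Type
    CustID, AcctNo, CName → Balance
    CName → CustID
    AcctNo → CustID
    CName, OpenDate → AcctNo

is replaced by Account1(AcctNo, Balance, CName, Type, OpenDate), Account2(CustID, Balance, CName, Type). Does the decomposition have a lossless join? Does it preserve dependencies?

Lossless test: (Balance, CName, Type)⁺ = {CustID, AcctNo, Balance, CName, Type}, which contains all of one fragment — lossless.
Dependency preservation: the restricted closure of {AcctNo} across the fragments never reaches {CustID}, so AcctNo → CustID cannot be enforced without a join — not preserved.

lossless but not dependency-preserving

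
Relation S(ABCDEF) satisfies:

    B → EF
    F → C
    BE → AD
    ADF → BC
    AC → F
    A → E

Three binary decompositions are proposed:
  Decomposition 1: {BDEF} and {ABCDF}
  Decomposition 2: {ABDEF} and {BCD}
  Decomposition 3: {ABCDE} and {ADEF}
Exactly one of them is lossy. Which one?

Decomposition 1: common = {BDF}, closure = {ABCDEF} → lossless.
Decomposition 2: common = {BD}, closure = {ABCDEF} → lossless.
Decomposition 3: common = {ADE}, closure = {ADE} → lossy.

Decomposition 3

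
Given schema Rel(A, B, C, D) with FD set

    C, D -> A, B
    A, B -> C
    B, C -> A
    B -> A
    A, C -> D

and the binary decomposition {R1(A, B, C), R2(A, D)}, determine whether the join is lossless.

Common attributes: R1 ∩ R2 = {A}.
No dependency enlarges {A}, so (A)⁺ = {A}.
The closure contains neither all of R1 = {A, B, C} nor all of R2 = {A, D}, so the common attributes are not a superkey of either fragment. The join is lossy.

No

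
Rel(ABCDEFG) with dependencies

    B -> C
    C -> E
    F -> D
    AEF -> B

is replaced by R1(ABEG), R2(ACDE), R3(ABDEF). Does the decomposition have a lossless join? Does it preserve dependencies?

Lossless test (chase): Rows 1 and 3 agree on B; apply B→C and equate their C entries. No row becomes fully distinguished — the join is lossy.
Dependency preservation: the restricted closure of {B} across the fragments never reaches {C}, so B → C cannot be enforced without a join — not preserved.

lossy and not dependency-preserving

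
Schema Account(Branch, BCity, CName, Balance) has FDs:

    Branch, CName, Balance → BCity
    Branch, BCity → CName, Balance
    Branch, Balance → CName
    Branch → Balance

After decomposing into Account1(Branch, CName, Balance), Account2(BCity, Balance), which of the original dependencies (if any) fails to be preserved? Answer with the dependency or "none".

Check Branch, CName, Balance → BCity: no single fragment contains all of {Branch, BCity, CName, Balance}, and the restricted closure of {Branch, CName, Balance} across the fragments never reaches {BCity}.
Branch, BCity → CName, Balance is preserved.
Branch, Balance → CName is preserved.
Branch → Balance is preserved.

Branch, CName, Balance → BCity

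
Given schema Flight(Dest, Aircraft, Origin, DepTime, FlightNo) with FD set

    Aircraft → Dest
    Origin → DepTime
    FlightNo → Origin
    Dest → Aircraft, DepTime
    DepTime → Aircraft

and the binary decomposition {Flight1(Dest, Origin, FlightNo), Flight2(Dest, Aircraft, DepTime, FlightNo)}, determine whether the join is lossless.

Common attributes: Flight1 ∩ Flight2 = {Dest, FlightNo}.
Closure of {Dest, FlightNo}: FlightNo → Origin applies, adding Origin; Dest → Aircraft, DepTime applies, adding Aircraft, DepTime. So (Dest, FlightNo)⁺ = {Dest, Aircraft, Origin, DepTime, FlightNo}.
This closure contains every attribute of Flight1, so Flight1 ∩ Flight2 → Flight1. The join is lossless.

Yes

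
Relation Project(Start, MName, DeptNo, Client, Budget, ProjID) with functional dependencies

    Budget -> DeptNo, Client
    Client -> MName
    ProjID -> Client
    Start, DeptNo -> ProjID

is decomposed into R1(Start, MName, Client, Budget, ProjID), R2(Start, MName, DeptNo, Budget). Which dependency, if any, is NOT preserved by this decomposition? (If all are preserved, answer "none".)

Start, DeptNo -> ProjID

Check Start, DeptNo → ProjID: no single fragment contains all of {Start, DeptNo, ProjID}, and the restricted closure of {Start, DeptNo} across the fragments never reaches {ProjID}.
Budget → DeptNo, Client is preserved.
Client → MName is preserved.
ProjID → Client is preserved.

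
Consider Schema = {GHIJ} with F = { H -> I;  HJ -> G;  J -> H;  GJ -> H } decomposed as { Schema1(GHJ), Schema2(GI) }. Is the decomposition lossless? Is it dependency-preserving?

Lossless test: (G)⁺ = {G}, which is a superkey of neither fragment — lossy.
Dependency preservation: the restricted closure of {H} across the fragments never reaches {I}, so H → I cannot be enforced without a join — not preserved.

lossy and not dependency-preserving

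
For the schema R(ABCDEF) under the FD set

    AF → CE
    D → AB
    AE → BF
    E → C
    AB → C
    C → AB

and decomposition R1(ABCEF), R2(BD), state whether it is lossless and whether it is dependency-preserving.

Lossless test: (B)⁺ = {B}, which is a superkey of neither fragment — lossy.
Dependency preservation: the restricted closure of {D} across the fragments never reaches {AB}, so D → AB cannot be enforced without a join — not preserved.

lossy and not dependency-preserving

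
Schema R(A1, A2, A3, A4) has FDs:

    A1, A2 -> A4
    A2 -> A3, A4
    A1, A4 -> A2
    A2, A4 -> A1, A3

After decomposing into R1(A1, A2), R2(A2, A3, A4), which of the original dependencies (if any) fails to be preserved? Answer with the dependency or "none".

A1, A4 -> A2

Check A1, A4 → A2: no single fragment contains all of {A1, A2, A4}, and the restricted closure of {A1, A4} across the fragments never reaches {A2}.
A1, A2 → A4 is preserved.
A2 → A3, A4 is preserved.
A2, A4 → A1, A3 is preserved.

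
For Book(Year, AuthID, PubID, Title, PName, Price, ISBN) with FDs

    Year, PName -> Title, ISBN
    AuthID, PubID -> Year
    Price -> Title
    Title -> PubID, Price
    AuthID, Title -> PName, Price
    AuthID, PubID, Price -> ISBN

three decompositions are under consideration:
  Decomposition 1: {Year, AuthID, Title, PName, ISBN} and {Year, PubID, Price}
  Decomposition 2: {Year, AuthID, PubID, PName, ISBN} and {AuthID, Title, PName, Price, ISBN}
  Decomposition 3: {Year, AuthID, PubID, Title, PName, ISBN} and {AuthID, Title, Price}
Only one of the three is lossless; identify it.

Decomposition 1: common = {Year}, closure = {Year} → lossy.
Decomposition 2: common = {AuthID, PName, ISBN}, closure = {AuthID, PName, ISBN} → lossy.
Decomposition 3: common = {AuthID, Title}, closure = {Year, AuthID, PubID, Title, PName, Price, ISBN} → lossless.

Decomposition 3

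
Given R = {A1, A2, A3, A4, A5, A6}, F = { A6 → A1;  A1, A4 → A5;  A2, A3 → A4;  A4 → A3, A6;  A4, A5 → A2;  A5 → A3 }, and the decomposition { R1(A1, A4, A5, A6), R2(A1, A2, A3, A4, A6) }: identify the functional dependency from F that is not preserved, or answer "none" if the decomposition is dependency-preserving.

Check A5 → A3: no single fragment contains all of {A3, A5}, and the restricted closure of {A5} across the fragments never reaches {A3}.
A6 → A1 is preserved.
A1, A4 → A5 is preserved.
A2, A3 → A4 is preserved.
A4 → A3, A6 is preserved.
A4, A5 → A2 is preserved.

A5 → A3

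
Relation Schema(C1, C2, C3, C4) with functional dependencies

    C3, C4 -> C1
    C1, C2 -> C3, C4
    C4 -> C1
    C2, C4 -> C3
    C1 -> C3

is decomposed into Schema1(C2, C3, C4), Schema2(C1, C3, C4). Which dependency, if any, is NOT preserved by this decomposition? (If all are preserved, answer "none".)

C1, C2 -> C3, C4

Check C1, C2 → C3, C4: no single fragment contains all of {C1, C2, C3, C4}, and the restricted closure of {C1, C2} across the fragments never reaches {C3, C4}.
C3, C4 → C1 is preserved.
C4 → C1 is preserved.
C2, C4 → C3 is preserved.
C1 → C3 is preserved.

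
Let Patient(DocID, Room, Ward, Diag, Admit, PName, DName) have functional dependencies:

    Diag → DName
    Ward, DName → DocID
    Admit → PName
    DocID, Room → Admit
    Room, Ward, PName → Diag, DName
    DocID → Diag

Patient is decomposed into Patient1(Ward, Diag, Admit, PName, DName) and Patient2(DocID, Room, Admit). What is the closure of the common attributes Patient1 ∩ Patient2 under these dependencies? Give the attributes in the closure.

Patient1 ∩ Patient2 = {Admit}.
Admit → PName applies, adding PName
Closure: {Admit, PName}.

Admit, PName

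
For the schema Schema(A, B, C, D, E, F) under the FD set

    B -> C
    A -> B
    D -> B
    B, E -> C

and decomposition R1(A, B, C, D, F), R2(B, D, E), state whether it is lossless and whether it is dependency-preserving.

lossy but dependency-preserving

Lossless test: (B, D)⁺ = {B, C, D}, which is a superkey of neither fragment — lossy.
Dependency preservation: B, E → C is not contained in any single fragment, but the restricted closure of its left-hand side across the fragments still reaches the right-hand side; the remaining FDs each lie inside some fragment. All dependencies are preserved.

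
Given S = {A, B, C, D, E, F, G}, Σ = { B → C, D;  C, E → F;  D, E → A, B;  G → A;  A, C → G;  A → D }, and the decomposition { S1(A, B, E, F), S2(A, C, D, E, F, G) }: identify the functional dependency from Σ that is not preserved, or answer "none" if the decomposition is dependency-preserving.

Check B → C, D: no single fragment contains all of {B, C, D}, and the restricted closure of {B} across the fragments never reaches {C, D}.
C, E → F is preserved.
D, E → A, B is preserved.
G → A is preserved.
A, C → G is preserved.
A → D is preserved.

B → C, D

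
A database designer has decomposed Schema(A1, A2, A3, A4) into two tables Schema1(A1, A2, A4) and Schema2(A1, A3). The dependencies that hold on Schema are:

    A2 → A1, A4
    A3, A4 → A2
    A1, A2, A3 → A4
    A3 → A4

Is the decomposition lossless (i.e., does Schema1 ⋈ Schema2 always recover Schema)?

No

Common attributes: Schema1 ∩ Schema2 = {A1}.
No dependency enlarges {A1}, so (A1)⁺ = {A1}.
The closure contains neither all of Schema1 = {A1, A2, A4} nor all of Schema2 = {A1, A3}, so the common attributes are not a superkey of either fragment. The join is lossy.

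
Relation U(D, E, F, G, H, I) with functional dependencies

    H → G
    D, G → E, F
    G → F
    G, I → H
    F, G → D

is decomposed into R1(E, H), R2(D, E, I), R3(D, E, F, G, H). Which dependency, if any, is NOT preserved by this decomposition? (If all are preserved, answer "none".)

G, I → H

Check G, I → H: no single fragment contains all of {G, H, I}, and the restricted closure of {G, I} across the fragments never reaches {H}.
H → G is preserved.
D, G → E, F is preserved.
G → F is preserved.
F, G → D is preserved.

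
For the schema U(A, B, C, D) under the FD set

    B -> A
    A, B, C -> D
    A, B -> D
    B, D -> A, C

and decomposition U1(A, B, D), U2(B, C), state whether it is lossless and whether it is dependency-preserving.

Lossless test: (B)⁺ = {A, B, C, D}, which contains all of one fragment — lossless.
Dependency preservation: A, B, C → D; B, D → A, C are not contained in any single fragment, but the restricted closure of each left-hand side across the fragments still reaches the right-hand side; the remaining FDs each lie inside some fragment. All dependencies are preserved.

lossless and dependency-preserving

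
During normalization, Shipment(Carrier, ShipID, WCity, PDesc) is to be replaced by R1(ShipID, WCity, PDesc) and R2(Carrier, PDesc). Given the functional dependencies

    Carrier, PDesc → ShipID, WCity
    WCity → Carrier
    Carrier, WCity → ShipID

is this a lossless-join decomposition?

Common attributes: R1 ∩ R2 = {PDesc}.
No dependency enlarges {PDesc}, so (PDesc)⁺ = {PDesc}.
The closure contains neither all of R1 = {ShipID, WCity, PDesc} nor all of R2 = {Carrier, PDesc}, so the common attributes are not a superkey of either fragment. The join is lossy.

No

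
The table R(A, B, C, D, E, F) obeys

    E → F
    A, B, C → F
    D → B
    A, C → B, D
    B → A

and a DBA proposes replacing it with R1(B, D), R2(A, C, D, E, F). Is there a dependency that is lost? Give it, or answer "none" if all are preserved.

Check B → A: no single fragment contains all of {A, B}, and the restricted closure of {B} across the fragments never reaches {A}.
E → F is preserved.
A, B, C → F is preserved.
D → B is preserved.
A, C → B, D is preserved.

B → A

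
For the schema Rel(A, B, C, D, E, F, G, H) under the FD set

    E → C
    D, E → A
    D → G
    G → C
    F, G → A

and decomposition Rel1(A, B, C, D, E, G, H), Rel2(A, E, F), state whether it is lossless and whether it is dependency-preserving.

lossy and not dependency-preserving

Lossless test: (A, E)⁺ = {A, C, E}, which is a superkey of neither fragment — lossy.
Dependency preservation: the restricted closure of {F, G} across the fragments never reaches {A}, so F, G → A cannot be enforced without a join — not preserved.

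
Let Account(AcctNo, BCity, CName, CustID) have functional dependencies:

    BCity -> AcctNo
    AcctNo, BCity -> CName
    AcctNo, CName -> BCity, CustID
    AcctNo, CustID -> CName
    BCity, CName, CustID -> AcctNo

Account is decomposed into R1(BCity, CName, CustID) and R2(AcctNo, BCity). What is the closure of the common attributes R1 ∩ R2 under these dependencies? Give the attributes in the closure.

R1 ∩ R2 = {BCity}.
BCity → AcctNo applies, adding AcctNo
AcctNo, BCity → CName applies, adding CName
AcctNo, CName → BCity, CustID applies, adding CustID
Closure: {AcctNo, BCity, CName, CustID}.

AcctNo, BCity, CName, CustID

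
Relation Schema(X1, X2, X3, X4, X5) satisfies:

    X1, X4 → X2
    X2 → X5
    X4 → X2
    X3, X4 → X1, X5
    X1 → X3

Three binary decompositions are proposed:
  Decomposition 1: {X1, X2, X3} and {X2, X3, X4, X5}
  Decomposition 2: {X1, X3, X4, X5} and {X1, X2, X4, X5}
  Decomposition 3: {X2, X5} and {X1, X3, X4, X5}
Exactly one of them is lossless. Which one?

Decomposition 1: common = {X2, X3}, closure = {X2, X3, X5} → lossy.
Decomposition 2: common = {X1, X4, X5}, closure = {X1, X2, X3, X4, X5} → lossless.
Decomposition 3: common = {X5}, closure = {X5} → lossy.

Decomposition 2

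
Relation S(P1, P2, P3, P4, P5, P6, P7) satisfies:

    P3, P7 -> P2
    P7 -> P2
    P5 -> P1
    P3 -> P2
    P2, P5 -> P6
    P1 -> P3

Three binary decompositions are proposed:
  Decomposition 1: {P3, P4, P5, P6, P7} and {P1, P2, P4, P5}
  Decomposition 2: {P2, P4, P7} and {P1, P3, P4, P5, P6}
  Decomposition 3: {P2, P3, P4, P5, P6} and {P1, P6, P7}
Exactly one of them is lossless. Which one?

Decomposition 1: common = {P4, P5}, closure = {P1, P2, P3, P4, P5, P6} → lossless.
Decomposition 2: common = {P4}, closure = {P4} → lossy.
Decomposition 3: common = {P6}, closure = {P6} → lossy.

Decomposition 1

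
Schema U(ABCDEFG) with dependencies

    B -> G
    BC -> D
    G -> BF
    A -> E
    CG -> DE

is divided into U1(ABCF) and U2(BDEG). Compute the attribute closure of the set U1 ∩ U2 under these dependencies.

U1 ∩ U2 = {B}.
B → G applies, adding G
G → BF applies, adding F
Closure: {BFG}.

BFG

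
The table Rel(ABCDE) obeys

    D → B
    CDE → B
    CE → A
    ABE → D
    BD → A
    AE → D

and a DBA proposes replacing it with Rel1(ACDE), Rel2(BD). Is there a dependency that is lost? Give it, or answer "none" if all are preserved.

D → B lies within Rel2.
CDE → B: restricted closure across fragments reaches B.
CE → A lies within Rel1.
ABE → D: restricted closure across fragments reaches D.
BD → A: restricted closure across fragments reaches A.
AE → D lies within Rel1.
Every dependency is enforceable on the fragments, so the decomposition is dependency-preserving.

none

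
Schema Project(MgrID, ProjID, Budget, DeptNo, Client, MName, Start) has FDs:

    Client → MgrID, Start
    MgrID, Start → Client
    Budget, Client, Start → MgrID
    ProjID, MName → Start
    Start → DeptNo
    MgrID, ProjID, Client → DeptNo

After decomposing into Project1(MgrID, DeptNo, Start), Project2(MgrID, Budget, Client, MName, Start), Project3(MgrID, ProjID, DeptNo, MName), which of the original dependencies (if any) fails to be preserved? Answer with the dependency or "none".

Check ProjID, MName → Start: no single fragment contains all of {ProjID, MName, Start}, and the restricted closure of {ProjID, MName} across the fragments never reaches {Start}.
Client → MgrID, Start is preserved.
MgrID, Start → Client is preserved.
Budget, Client, Start → MgrID is preserved.
Start → DeptNo is preserved.
MgrID, ProjID, Client → DeptNo is preserved.

ProjID, MName → Start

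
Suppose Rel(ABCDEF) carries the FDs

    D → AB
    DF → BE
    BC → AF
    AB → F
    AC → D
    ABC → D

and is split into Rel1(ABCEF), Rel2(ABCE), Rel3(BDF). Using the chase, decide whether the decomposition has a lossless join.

Chase test. Columns are ABCDEF; row i has aⱼ where attribute j ∈ Reli, else bᵢⱼ.
Initial tableau (one row per fragment):
  row 1: a1 a2 a3 b14 a5 a6
  row 2: a1 a2 a3 b24 a5 b26
  row 3: b31 a2 b33 a4 b35 a6
Rows 1 and 2 agree on BC; apply BC→AF and equate their AF entries.
Rows 1 and 2 agree on AC; apply AC→D and equate their D entries.
No row becomes fully distinguished — the join is lossy.

No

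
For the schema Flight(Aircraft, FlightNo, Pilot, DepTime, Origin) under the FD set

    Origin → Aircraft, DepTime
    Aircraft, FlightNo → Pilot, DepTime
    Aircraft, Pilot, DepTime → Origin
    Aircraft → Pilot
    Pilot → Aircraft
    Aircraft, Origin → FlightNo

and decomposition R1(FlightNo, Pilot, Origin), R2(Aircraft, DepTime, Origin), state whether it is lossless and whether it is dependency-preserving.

lossless but not dependency-preserving

Lossless test: (Origin)⁺ = {Aircraft, FlightNo, Pilot, DepTime, Origin}, which contains all of one fragment — lossless.
Dependency preservation: the restricted closure of {Aircraft, FlightNo} across the fragments never reaches {Pilot, DepTime}, so Aircraft, FlightNo → Pilot, DepTime cannot be enforced without a join — not preserved.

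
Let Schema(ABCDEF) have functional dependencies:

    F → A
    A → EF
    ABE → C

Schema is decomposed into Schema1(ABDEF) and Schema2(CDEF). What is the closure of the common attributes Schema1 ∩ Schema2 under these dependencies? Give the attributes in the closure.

ADEF

Schema1 ∩ Schema2 = {DEF}.
F → A applies, adding A
Closure: {ADEF}.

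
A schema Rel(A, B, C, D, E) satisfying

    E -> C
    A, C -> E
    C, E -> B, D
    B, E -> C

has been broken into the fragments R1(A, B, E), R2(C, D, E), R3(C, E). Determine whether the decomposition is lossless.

Yes

Chase test. Columns are A, B, C, D, E; row i has aⱼ where attribute j ∈ Ri, else bᵢⱼ.
Initial tableau (one row per fragment):
  row 1: a1 a2 b13 b14 a5
  row 2: b21 b22 a3 a4 a5
  row 3: b31 b32 a3 b34 a5
Rows 1 and 2 agree on E; apply E→C and equate their C entries.
Rows 1 and 2 agree on C, E; apply C, E→B, D and equate their B, D entries.
Rows 1 and 3 agree on C, E; apply C, E→B, D and equate their B, D entries.
Row 1 is now all distinguished symbols — the join is lossless.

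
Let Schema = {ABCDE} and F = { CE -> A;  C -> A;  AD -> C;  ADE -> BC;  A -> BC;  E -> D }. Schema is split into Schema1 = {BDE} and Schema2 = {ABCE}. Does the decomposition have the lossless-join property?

Yes

Common attributes: Schema1 ∩ Schema2 = {BE}.
Closure of {BE}: E → D applies, adding D. So (BE)⁺ = {BDE}.
This closure contains every attribute of Schema1, so Schema1 ∩ Schema2 → Schema1. The join is lossless.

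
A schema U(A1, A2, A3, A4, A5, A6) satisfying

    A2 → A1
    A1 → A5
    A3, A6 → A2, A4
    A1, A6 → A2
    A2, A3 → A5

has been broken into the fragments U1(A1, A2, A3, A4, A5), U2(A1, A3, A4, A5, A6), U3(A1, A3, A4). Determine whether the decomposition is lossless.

Chase test. Columns are A1, A2, A3, A4, A5, A6; row i has aⱼ where attribute j ∈ Ui, else bᵢⱼ.
Initial tableau (one row per fragment):
  row 1: a1 a2 a3 a4 a5 b16
  row 2: a1 b22 a3 a4 a5 a6
  row 3: a1 b32 a3 a4 b35 b36
Rows 1 and 3 agree on A1; apply A1→A5 and equate their A5 entries.
No row becomes fully distinguished — the join is lossy.

No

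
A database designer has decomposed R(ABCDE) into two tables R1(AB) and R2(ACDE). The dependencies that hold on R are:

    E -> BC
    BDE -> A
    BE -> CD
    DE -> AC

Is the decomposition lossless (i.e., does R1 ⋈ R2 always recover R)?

Common attributes: R1 ∩ R2 = {A}.
No dependency enlarges {A}, so (A)⁺ = {A}.
The closure contains neither all of R1 = {AB} nor all of R2 = {ACDE}, so the common attributes are not a superkey of either fragment. The join is lossy.

No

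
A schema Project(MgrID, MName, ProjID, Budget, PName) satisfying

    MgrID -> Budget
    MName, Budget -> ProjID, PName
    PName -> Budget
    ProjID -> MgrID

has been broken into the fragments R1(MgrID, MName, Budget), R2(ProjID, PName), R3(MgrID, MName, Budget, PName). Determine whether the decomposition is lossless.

No

Chase test. Columns are MgrID, MName, ProjID, Budget, PName; row i has aⱼ where attribute j ∈ Ri, else bᵢⱼ.
Initial tableau (one row per fragment):
  row 1: a1 a2 b13 a4 b15
  row 2: b21 b22 a3 b24 a5
  row 3: a1 a2 b33 a4 a5
Rows 1 and 3 agree on MName, Budget; apply MName, Budget→ProjID, PName and equate their ProjID, PName entries.
Rows 1 and 2 agree on PName; apply PName→Budget and equate their Budget entries.
No row becomes fully distinguished — the join is lossy.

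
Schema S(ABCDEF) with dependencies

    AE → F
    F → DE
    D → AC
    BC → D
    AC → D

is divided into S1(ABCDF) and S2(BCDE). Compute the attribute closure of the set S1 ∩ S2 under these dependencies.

ABCD

S1 ∩ S2 = {BCD}.
D → AC applies, adding A
Closure: {ABCD}.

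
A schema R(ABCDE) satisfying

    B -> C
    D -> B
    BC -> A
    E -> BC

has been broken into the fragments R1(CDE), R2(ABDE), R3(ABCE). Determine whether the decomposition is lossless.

Yes

Chase test. Columns are ABCDE; row i has aⱼ where attribute j ∈ Ri, else bᵢⱼ.
Initial tableau (one row per fragment):
  row 1: b11 b12 a3 a4 a5
  row 2: a1 a2 b23 a4 a5
  row 3: a1 a2 a3 b34 a5
Rows 2 and 3 agree on B; apply B→C and equate their C entries.
Rows 1 and 2 agree on D; apply D→B and equate their B entries.
Rows 1 and 2 agree on BC; apply BC→A and equate their A entries.
Row 1 is now all distinguished symbols — the join is lossless.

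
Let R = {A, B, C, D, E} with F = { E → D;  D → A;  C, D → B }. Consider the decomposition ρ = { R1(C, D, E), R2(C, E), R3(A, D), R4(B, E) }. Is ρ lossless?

No

Chase test. Columns are A, B, C, D, E; row i has aⱼ where attribute j ∈ Ri, else bᵢⱼ.
Initial tableau (one row per fragment):
  row 1: b11 b12 a3 a4 a5
  row 2: b21 b22 a3 b24 a5
  row 3: a1 b32 b33 a4 b35
  row 4: b41 a2 b43 b44 a5
Rows 1 and 2 agree on E; apply E→D and equate their D entries.
Rows 1 and 4 agree on E; apply E→D and equate their D entries.
Rows 1 and 2 agree on D; apply D→A and equate their A entries.
Rows 1 and 3 agree on D; apply D→A and equate their A entries.
Rows 1 and 4 agree on D; apply D→A and equate their A entries.
Rows 1 and 2 agree on C, D; apply C, D→B and equate their B entries.
No row becomes fully distinguished — the join is lossy.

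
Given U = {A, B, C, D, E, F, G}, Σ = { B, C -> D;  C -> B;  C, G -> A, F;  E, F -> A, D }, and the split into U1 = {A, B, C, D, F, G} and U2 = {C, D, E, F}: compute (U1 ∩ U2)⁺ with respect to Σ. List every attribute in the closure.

U1 ∩ U2 = {C, D, F}.
C → B applies, adding B
Closure: {B, C, D, F}.

B, C, D, F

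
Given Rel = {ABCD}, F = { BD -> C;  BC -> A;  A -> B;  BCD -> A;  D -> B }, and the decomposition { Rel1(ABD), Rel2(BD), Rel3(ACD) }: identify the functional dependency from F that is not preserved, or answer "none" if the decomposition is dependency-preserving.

Check BC → A: no single fragment contains all of {ABC}, and the restricted closure of {BC} across the fragments never reaches {A}.
BD → C is preserved.
A → B is preserved.
BCD → A is preserved.
D → B is preserved.

BC -> A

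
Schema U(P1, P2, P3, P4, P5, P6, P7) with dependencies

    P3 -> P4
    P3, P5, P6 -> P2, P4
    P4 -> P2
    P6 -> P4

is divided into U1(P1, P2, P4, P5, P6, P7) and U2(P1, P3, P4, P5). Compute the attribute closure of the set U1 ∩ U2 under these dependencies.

U1 ∩ U2 = {P1, P4, P5}.
P4 → P2 applies, adding P2
Closure: {P1, P2, P4, P5}.

P1, P2, P4, P5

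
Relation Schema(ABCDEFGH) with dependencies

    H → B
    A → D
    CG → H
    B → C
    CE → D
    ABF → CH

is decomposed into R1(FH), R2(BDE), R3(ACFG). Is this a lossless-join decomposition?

No

Chase test. Columns are ABCDEFGH; row i has aⱼ where attribute j ∈ Ri, else bᵢⱼ.
Initial tableau (one row per fragment):
  row 1: b11 b12 b13 b14 b15 a6 b17 a8
  row 2: b21 a2 b23 a4 a5 b26 b27 b28
  row 3: a1 b32 a3 b34 b35 a6 a7 b38
No row becomes fully distinguished — the join is lossy.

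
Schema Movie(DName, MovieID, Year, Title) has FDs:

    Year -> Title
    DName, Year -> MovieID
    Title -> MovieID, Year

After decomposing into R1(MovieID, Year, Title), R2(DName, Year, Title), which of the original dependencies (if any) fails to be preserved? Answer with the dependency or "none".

Year → Title lies within R1.
DName, Year → MovieID: restricted closure across fragments reaches MovieID.
Title → MovieID, Year lies within R1.
Every dependency is enforceable on the fragments, so the decomposition is dependency-preserving.

none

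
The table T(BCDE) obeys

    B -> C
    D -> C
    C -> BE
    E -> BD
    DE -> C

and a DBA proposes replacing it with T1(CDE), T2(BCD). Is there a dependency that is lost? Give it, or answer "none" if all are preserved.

none

B → C lies within T2.
D → C lies within T1.
C → BE: restricted closure across fragments reaches BE.
E → BD: restricted closure across fragments reaches BD.
DE → C lies within T1.
Every dependency is enforceable on the fragments, so the decomposition is dependency-preserving.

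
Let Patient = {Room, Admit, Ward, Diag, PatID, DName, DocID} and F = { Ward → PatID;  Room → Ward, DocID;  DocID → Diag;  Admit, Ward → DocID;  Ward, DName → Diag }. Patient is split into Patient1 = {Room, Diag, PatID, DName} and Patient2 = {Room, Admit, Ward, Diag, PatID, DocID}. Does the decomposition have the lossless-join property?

Common attributes: Patient1 ∩ Patient2 = {Room, Diag, PatID}.
Closure of {Room, Diag, PatID}: Room → Ward, DocID applies, adding Ward, DocID. So (Room, Diag, PatID)⁺ = {Room, Ward, Diag, PatID, DocID}.
The closure contains neither all of Patient1 = {Room, Diag, PatID, DName} nor all of Patient2 = {Room, Admit, Ward, Diag, PatID, DocID}, so the common attributes are not a superkey of either fragment. The join is lossy.

No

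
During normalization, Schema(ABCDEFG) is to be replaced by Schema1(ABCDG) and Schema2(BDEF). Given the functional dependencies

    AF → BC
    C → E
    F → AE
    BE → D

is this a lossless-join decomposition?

Common attributes: Schema1 ∩ Schema2 = {BD}.
No dependency enlarges {BD}, so (BD)⁺ = {BD}.
The closure contains neither all of Schema1 = {ABCDG} nor all of Schema2 = {BDEF}, so the common attributes are not a superkey of either fragment. The join is lossy.

No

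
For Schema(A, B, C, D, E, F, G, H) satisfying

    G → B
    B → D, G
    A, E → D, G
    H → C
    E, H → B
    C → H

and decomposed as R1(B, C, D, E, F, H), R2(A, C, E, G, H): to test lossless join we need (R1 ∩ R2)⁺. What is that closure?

R1 ∩ R2 = {C, E, H}.
E, H → B applies, adding B
B → D, G applies, adding D, G
Closure: {B, C, D, E, G, H}.

B, C, D, E, G, H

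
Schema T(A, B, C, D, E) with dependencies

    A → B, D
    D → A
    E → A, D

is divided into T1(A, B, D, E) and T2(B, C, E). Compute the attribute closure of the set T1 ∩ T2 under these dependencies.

A, B, D, E

T1 ∩ T2 = {B, E}.
E → A, D applies, adding A, D
Closure: {A, B, D, E}.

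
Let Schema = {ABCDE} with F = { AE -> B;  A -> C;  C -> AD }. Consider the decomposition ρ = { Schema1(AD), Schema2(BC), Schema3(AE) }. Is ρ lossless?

Chase test. Columns are ABCDE; row i has aⱼ where attribute j ∈ Schemai, else bᵢⱼ.
Initial tableau (one row per fragment):
  row 1: a1 b12 b13 a4 b15
  row 2: b21 a2 a3 b24 b25
  row 3: a1 b32 b33 b34 a5
Rows 1 and 3 agree on A; apply A→C and equate their C entries.
Rows 1 and 3 agree on C; apply C→AD and equate their AD entries.
No row becomes fully distinguished — the join is lossy.

No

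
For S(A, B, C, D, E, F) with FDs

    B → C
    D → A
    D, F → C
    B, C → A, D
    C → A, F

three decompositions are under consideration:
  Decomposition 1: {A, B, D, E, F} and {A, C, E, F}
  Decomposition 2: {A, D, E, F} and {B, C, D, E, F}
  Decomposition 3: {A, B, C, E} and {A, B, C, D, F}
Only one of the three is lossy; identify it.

Decomposition 1

Decomposition 1: common = {A, E, F}, closure = {A, E, F} → lossy.
Decomposition 2: common = {D, E, F}, closure = {A, C, D, E, F} → lossless.
Decomposition 3: common = {A, B, C}, closure = {A, B, C, D, F} → lossless.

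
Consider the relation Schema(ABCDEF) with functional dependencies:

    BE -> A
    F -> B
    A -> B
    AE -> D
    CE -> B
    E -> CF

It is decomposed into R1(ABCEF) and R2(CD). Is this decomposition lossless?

Common attributes: R1 ∩ R2 = {C}.
No dependency enlarges {C}, so (C)⁺ = {C}.
The closure contains neither all of R1 = {ABCEF} nor all of R2 = {CD}, so the common attributes are not a superkey of either fragment. The join is lossy.

No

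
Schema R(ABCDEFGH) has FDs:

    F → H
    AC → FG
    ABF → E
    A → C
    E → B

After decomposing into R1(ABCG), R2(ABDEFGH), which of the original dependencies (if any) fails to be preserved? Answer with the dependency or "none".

none

F → H lies within R2.
AC → FG: restricted closure across fragments reaches FG.
ABF → E lies within R2.
A → C lies within R1.
E → B lies within R2.
Every dependency is enforceable on the fragments, so the decomposition is dependency-preserving.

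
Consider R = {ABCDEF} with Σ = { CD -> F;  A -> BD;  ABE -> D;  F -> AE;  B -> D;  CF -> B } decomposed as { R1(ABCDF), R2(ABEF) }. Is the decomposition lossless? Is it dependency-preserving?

Lossless test: (ABF)⁺ = {ABDEF}, which contains all of one fragment — lossless.
Dependency preservation: ABE → D is not contained in any single fragment, but the restricted closure of its left-hand side across the fragments still reaches the right-hand side; the remaining FDs each lie inside some fragment. All dependencies are preserved.

lossless and dependency-preserving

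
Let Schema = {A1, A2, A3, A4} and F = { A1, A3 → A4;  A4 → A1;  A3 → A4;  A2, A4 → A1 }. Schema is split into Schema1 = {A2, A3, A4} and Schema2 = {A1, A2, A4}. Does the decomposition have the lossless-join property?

Common attributes: Schema1 ∩ Schema2 = {A2, A4}.
Closure of {A2, A4}: A4 → A1 applies, adding A1. So (A2, A4)⁺ = {A1, A2, A4}.
This closure contains every attribute of Schema2, so Schema1 ∩ Schema2 → Schema2. The join is lossless.

Yes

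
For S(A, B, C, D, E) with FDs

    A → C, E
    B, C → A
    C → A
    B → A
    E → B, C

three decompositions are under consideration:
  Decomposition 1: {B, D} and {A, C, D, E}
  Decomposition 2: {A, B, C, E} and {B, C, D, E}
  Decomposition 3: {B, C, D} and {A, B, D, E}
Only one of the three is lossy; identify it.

Decomposition 1

Decomposition 1: common = {D}, closure = {D} → lossy.
Decomposition 2: common = {B, C, E}, closure = {A, B, C, E} → lossless.
Decomposition 3: common = {B, D}, closure = {A, B, C, D, E} → lossless.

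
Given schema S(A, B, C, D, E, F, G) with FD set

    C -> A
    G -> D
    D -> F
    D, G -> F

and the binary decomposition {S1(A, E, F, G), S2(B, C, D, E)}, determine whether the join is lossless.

No

Common attributes: S1 ∩ S2 = {E}.
No dependency enlarges {E}, so (E)⁺ = {E}.
The closure contains neither all of S1 = {A, E, F, G} nor all of S2 = {B, C, D, E}, so the common attributes are not a superkey of either fragment. The join is lossy.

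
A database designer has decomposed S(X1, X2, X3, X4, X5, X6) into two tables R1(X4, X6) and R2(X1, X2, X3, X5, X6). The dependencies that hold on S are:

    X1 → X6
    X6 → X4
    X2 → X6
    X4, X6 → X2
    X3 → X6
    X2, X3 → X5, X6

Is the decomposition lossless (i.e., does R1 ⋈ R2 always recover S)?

Yes

Common attributes: R1 ∩ R2 = {X6}.
Closure of {X6}: X6 → X4 applies, adding X4; X4, X6 → X2 applies, adding X2. So (X6)⁺ = {X2, X4, X6}.
This closure contains every attribute of R1, so R1 ∩ R2 → R1. The join is lossless.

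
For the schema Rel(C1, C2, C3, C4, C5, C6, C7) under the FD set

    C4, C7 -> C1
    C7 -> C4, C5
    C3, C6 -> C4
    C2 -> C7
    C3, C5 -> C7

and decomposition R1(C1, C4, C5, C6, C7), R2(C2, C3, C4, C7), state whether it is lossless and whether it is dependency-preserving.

Lossless test: (C4, C7)⁺ = {C1, C4, C5, C7}, which is a superkey of neither fragment — lossy.
Dependency preservation: the restricted closure of {C3, C6} across the fragments never reaches {C4}, so C3, C6 → C4 cannot be enforced without a join — not preserved.

lossy and not dependency-preserving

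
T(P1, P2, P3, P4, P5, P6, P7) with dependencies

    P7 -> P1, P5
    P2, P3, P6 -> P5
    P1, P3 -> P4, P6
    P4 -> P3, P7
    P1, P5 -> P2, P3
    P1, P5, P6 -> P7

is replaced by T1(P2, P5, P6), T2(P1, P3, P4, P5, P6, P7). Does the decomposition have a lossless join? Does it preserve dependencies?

lossy and not dependency-preserving

Lossless test: (P5, P6)⁺ = {P5, P6}, which is a superkey of neither fragment — lossy.
Dependency preservation: the restricted closure of {P2, P3, P6} across the fragments never reaches {P5}, so P2, P3, P6 → P5 cannot be enforced without a join — not preserved.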